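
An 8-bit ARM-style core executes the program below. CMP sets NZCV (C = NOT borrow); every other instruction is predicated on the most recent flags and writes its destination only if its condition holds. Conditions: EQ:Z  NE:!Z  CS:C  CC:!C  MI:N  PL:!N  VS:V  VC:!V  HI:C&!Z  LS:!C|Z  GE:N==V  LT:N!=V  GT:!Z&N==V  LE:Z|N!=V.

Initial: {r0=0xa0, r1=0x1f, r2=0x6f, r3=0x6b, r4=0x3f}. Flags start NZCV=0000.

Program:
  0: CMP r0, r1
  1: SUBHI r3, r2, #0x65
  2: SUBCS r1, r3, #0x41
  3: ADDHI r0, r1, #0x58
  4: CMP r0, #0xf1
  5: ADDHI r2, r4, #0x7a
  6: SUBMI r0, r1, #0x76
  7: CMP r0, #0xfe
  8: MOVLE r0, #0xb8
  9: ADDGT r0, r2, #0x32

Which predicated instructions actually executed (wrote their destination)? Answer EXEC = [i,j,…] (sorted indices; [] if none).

0: ✓ CMP  NZCV=1010
1: ✓ SUBHI  r3←0x0a
2: ✓ SUBCS  r1←0xc9
3: ✓ ADDHI  r0←0x21
4: ✓ CMP  NZCV=0000
5: · ADDHI
6: · SUBMI
7: ✓ CMP  NZCV=0000
8: · MOVLE
9: ✓ ADDGT  r0←0xa1

EXEC = [1,2,3,9]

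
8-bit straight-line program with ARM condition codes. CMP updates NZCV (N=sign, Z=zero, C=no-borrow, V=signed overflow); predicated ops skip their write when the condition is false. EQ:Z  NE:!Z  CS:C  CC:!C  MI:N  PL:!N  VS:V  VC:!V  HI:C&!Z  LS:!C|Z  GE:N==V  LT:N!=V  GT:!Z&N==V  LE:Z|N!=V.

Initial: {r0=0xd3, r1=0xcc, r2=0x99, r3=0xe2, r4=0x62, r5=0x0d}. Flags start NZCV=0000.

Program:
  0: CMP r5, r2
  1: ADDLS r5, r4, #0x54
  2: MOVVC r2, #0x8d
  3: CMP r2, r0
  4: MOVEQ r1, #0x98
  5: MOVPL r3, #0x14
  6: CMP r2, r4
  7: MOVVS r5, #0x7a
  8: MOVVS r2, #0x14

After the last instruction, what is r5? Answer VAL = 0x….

[0] flags=0000 → (cmp)
[1] flags=0000 LS?T → r5=0xb6
[2] flags=0000 VC?T → r2=0x8d
[3] flags=1000 → (cmp)
[4] flags=1000 EQ?F → skip
[5] flags=1000 PL?F → skip
[6] flags=0011 → (cmp)
[7] flags=0011 VS?T → r5=0x7a
[8] flags=0011 VS?T → r2=0x14

VAL = 0x7a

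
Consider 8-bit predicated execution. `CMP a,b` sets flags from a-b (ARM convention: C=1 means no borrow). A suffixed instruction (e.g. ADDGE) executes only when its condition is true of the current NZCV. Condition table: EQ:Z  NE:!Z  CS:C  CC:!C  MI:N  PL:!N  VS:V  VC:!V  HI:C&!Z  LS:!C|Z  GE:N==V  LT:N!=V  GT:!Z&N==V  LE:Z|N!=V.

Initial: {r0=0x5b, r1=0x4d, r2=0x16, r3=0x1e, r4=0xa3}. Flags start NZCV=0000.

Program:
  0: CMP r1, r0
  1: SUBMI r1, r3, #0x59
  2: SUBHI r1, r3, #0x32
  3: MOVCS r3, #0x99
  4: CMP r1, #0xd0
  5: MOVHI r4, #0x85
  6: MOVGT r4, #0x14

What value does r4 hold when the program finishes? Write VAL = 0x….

0: ✓ CMP  NZCV=1000
1: ✓ SUBMI  r1←0xc5
2: · SUBHI
3: · MOVCS
4: ✓ CMP  NZCV=1000
5: · MOVHI
6: · MOVGT

VAL = 0xa3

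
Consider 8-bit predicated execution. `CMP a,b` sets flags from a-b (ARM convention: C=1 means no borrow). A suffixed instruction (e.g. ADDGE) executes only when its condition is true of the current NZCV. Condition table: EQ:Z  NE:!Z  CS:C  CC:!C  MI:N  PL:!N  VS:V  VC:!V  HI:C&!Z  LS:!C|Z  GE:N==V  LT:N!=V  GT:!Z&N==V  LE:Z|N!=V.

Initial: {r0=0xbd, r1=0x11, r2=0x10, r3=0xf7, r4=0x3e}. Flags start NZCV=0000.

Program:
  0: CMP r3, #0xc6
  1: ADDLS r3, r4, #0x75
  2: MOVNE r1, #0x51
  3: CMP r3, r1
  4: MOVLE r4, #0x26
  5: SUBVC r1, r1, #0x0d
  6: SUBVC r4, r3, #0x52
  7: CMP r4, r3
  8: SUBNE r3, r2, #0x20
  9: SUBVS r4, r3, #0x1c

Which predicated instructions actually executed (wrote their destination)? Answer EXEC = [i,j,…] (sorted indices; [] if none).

[0] flags=0010 → (cmp)
[1] flags=0010 LS?F → skip
[2] flags=0010 NE?T → r1=0x51
[3] flags=1010 → (cmp)
[4] flags=1010 LE?T → r4=0x26
[5] flags=1010 VC?T → r1=0x44
[6] flags=1010 VC?T → r4=0xa5
[7] flags=1000 → (cmp)
[8] flags=1000 NE?T → r3=0xf0
[9] flags=1000 VS?F → skip

EXEC = [2,4,5,6,8]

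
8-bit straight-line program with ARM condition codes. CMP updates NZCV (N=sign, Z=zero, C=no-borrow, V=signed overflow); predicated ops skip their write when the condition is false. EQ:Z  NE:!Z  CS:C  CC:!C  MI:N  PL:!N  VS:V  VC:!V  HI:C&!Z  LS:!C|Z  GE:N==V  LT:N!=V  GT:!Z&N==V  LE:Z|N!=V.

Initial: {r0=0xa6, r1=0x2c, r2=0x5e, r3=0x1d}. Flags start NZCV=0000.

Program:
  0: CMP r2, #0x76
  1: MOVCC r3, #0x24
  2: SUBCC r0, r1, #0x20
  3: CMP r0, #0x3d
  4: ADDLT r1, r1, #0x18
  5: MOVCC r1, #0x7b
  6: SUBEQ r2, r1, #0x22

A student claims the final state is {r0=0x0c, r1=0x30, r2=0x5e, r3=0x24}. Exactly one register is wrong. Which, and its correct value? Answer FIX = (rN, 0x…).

0: ✓ CMP  NZCV=1000
1: ✓ MOVCC  r3←0x24
2: ✓ SUBCC  r0←0x0c
3: ✓ CMP  NZCV=1000
4: ✓ ADDLT  r1←0x44
5: ✓ MOVCC  r1←0x7b
6: · SUBEQ

FIX = (r1, 0x7b)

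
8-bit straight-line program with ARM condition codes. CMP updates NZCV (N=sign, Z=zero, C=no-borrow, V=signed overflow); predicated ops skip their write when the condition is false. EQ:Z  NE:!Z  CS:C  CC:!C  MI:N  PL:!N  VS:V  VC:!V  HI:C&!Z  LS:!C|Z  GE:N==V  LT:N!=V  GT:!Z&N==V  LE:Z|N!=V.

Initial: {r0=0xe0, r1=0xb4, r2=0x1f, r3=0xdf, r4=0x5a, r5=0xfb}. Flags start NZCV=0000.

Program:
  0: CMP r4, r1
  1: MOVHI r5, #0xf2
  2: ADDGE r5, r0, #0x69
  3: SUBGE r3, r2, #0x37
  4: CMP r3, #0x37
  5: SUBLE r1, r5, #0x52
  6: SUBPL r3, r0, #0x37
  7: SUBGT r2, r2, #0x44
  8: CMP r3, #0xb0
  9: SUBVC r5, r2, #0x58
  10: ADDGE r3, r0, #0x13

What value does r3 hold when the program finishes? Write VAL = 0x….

[0] flags=1001 → (cmp)
[1] flags=1001 HI?F → skip
[2] flags=1001 GE?T → r5=0x49
[3] flags=1001 GE?T → r3=0xe8
[4] flags=1010 → (cmp)
[5] flags=1010 LE?T → r1=0xf7
[6] flags=1010 PL?F → skip
[7] flags=1010 GT?F → skip
[8] flags=0010 → (cmp)
[9] flags=0010 VC?T → r5=0xc7
[10] flags=0010 GE?T → r3=0xf3

VAL = 0xf3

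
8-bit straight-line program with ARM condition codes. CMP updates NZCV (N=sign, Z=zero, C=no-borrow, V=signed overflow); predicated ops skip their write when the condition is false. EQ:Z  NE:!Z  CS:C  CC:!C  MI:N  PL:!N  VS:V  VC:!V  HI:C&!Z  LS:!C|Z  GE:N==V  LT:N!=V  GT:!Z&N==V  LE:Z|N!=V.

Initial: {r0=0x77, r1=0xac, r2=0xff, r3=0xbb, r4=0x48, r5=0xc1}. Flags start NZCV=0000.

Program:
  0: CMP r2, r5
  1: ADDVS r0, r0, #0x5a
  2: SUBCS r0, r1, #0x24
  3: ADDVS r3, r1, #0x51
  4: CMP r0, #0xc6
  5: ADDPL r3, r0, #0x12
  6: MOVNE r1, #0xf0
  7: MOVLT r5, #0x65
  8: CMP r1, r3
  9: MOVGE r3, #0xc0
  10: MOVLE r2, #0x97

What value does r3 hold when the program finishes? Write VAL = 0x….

[0] flags=0010 → (cmp)
[1] flags=0010 VS?F → skip
[2] flags=0010 CS?T → r0=0x88
[3] flags=0010 VS?F → skip
[4] flags=1000 → (cmp)
[5] flags=1000 PL?F → skip
[6] flags=1000 NE?T → r1=0xf0
[7] flags=1000 LT?T → r5=0x65
[8] flags=0010 → (cmp)
[9] flags=0010 GE?T → r3=0xc0
[10] flags=0010 LE?F → skip

VAL = 0xc0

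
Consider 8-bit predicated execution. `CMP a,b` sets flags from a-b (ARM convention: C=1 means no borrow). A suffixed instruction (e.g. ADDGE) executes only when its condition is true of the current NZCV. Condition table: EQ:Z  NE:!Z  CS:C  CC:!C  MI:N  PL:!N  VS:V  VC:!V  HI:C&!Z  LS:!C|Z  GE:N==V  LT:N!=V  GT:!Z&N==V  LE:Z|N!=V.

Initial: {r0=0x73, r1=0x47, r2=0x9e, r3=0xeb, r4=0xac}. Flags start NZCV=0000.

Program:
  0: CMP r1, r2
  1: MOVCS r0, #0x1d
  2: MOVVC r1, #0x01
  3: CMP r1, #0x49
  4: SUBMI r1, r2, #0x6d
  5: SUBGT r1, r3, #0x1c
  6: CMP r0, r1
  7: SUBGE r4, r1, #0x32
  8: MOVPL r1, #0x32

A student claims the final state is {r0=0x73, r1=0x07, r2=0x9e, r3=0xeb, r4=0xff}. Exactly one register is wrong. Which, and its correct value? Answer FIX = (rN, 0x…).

0: ✓ CMP  NZCV=1001
1: · MOVCS
2: · MOVVC
3: ✓ CMP  NZCV=1000
4: ✓ SUBMI  r1←0x31
5: · SUBGT
6: ✓ CMP  NZCV=0010
7: ✓ SUBGE  r4←0xff
8: ✓ MOVPL  r1←0x32

FIX = (r1, 0x32)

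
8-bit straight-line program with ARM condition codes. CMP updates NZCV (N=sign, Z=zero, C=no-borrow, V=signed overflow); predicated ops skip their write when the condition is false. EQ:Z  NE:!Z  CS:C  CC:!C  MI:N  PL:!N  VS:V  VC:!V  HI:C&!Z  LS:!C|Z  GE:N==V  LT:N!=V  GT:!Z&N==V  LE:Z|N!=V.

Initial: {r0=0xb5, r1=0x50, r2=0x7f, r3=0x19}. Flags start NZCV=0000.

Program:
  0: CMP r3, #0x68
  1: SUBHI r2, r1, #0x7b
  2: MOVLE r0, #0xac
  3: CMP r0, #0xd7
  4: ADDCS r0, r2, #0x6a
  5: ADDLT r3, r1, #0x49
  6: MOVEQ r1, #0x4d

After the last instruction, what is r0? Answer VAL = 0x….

0: ✓ CMP  NZCV=1000
1: · SUBHI
2: ✓ MOVLE  r0←0xac
3: ✓ CMP  NZCV=1000
4: · ADDCS
5: ✓ ADDLT  r3←0x99
6: · MOVEQ

VAL = 0xac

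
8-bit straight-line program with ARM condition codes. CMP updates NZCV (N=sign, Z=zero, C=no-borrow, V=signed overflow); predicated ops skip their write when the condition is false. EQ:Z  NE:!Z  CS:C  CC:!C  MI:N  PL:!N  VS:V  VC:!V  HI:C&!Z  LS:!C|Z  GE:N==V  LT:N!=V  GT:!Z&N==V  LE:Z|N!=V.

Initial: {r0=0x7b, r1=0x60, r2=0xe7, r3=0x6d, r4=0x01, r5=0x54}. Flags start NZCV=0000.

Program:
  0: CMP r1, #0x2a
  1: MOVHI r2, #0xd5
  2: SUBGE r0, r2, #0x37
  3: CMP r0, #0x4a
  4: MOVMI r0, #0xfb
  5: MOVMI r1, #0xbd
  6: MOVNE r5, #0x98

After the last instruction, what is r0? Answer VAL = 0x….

VAL = 0x9e

[0] flags=0010 → (cmp)
[1] flags=0010 HI?T → r2=0xd5
[2] flags=0010 GE?T → r0=0x9e
[3] flags=0011 → (cmp)
[4] flags=0011 MI?F → skip
[5] flags=0011 MI?F → skip
[6] flags=0011 NE?T → r5=0x98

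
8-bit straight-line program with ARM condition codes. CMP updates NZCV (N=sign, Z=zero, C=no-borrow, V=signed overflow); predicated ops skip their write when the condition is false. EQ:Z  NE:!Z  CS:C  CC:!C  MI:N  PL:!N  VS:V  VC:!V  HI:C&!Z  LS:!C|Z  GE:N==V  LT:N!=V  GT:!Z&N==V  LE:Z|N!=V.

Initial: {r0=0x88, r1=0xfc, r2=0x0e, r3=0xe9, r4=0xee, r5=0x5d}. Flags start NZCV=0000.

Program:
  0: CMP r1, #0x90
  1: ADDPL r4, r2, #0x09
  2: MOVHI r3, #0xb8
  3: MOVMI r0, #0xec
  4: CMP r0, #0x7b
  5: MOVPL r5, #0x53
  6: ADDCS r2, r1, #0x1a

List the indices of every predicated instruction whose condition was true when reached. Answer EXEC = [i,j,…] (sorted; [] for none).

EXEC = [1,2,5,6]

0: ✓ CMP  NZCV=0010
1: ✓ ADDPL  r4←0x17
2: ✓ MOVHI  r3←0xb8
3: · MOVMI
4: ✓ CMP  NZCV=0011
5: ✓ MOVPL  r5←0x53
6: ✓ ADDCS  r2←0x16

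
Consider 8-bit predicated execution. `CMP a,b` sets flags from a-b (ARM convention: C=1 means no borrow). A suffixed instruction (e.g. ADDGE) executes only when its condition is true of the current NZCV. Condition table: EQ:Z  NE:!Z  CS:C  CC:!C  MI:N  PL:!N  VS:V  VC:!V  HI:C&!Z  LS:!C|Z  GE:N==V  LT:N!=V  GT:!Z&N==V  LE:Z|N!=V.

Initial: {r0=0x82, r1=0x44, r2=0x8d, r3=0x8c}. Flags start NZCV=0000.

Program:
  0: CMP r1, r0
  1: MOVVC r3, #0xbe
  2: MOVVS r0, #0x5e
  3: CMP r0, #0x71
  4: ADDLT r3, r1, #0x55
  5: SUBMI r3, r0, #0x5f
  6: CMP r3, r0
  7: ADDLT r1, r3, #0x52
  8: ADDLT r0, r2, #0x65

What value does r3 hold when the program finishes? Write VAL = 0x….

VAL = 0xff

[0] flags=1001 → (cmp)
[1] flags=1001 VC?F → skip
[2] flags=1001 VS?T → r0=0x5e
[3] flags=1000 → (cmp)
[4] flags=1000 LT?T → r3=0x99
[5] flags=1000 MI?T → r3=0xff
[6] flags=1010 → (cmp)
[7] flags=1010 LT?T → r1=0x51
[8] flags=1010 LT?T → r0=0xf2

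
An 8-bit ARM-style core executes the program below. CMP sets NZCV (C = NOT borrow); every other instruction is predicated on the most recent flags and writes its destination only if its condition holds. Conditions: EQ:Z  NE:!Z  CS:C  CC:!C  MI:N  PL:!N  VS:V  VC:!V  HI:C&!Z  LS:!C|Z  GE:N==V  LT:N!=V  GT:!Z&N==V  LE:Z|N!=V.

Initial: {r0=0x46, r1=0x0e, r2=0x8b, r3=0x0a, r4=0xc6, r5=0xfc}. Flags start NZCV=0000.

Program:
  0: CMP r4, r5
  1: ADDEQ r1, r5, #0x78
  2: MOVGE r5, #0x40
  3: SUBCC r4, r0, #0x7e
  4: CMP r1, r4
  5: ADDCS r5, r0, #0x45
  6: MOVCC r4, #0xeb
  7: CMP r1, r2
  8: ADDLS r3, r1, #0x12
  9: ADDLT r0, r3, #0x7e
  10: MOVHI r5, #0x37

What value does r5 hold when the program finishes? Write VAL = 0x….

VAL = 0xfc

[0] flags=1000 → (cmp)
[1] flags=1000 EQ?F → skip
[2] flags=1000 GE?F → skip
[3] flags=1000 CC?T → r4=0xc8
[4] flags=0000 → (cmp)
[5] flags=0000 CS?F → skip
[6] flags=0000 CC?T → r4=0xeb
[7] flags=1001 → (cmp)
[8] flags=1001 LS?T → r3=0x20
[9] flags=1001 LT?F → skip
[10] flags=1001 HI?F → skip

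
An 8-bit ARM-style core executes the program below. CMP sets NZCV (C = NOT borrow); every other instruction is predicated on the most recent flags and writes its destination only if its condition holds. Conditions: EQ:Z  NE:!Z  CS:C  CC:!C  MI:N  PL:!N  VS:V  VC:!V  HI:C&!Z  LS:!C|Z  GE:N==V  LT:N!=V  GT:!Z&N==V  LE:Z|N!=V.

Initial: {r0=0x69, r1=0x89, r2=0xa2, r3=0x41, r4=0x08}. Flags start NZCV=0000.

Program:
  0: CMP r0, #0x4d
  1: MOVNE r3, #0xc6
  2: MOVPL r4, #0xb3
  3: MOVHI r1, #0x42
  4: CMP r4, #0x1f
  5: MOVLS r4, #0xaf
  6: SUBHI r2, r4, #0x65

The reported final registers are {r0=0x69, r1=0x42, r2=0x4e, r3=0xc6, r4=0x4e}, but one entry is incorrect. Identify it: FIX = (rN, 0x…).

0: ✓ CMP  NZCV=0010
1: ✓ MOVNE  r3←0xc6
2: ✓ MOVPL  r4←0xb3
3: ✓ MOVHI  r1←0x42
4: ✓ CMP  NZCV=1010
5: · MOVLS
6: ✓ SUBHI  r2←0x4e

FIX = (r4, 0xb3)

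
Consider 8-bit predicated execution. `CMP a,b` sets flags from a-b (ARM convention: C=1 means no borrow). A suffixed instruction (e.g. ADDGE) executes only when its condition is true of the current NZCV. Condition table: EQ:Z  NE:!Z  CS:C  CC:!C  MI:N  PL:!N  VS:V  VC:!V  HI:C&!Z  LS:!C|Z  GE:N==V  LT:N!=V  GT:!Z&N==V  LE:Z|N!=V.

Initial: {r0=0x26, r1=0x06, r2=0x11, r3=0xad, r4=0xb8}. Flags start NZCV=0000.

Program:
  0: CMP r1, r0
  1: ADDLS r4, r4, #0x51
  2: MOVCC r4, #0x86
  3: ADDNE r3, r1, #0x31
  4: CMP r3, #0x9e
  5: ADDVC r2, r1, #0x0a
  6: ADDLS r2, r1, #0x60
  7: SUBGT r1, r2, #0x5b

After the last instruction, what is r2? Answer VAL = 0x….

[0] flags=1000 → (cmp)
[1] flags=1000 LS?T → r4=0x09
[2] flags=1000 CC?T → r4=0x86
[3] flags=1000 NE?T → r3=0x37
[4] flags=1001 → (cmp)
[5] flags=1001 VC?F → skip
[6] flags=1001 LS?T → r2=0x66
[7] flags=1001 GT?T → r1=0x0b

VAL = 0x66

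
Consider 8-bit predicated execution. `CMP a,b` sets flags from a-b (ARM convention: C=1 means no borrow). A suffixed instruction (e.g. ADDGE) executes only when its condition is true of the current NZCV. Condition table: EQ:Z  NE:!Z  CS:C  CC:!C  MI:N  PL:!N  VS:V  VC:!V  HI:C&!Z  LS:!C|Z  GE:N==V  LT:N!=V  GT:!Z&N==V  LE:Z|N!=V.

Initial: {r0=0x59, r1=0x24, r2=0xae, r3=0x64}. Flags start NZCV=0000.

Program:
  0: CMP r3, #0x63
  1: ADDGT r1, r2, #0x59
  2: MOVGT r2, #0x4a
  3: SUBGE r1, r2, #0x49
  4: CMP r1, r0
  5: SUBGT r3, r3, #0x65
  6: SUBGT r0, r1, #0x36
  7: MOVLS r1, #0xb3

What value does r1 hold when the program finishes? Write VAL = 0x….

0: ✓ CMP  NZCV=0010
1: ✓ ADDGT  r1←0x07
2: ✓ MOVGT  r2←0x4a
3: ✓ SUBGE  r1←0x01
4: ✓ CMP  NZCV=1000
5: · SUBGT
6: · SUBGT
7: ✓ MOVLS  r1←0xb3

VAL = 0xb3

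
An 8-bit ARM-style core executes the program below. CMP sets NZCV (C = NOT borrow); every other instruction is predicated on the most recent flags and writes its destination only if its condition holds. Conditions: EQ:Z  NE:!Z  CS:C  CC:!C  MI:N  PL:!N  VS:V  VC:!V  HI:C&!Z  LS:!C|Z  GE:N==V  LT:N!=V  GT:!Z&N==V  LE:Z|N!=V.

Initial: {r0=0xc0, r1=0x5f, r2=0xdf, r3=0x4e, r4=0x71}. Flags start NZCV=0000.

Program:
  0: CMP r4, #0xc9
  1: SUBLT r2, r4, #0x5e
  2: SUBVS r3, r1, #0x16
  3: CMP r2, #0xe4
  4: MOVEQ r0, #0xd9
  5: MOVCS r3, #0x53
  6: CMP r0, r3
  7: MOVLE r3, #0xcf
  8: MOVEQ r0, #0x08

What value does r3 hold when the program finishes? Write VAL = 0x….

[0] flags=1001 → (cmp)
[1] flags=1001 LT?F → skip
[2] flags=1001 VS?T → r3=0x49
[3] flags=1000 → (cmp)
[4] flags=1000 EQ?F → skip
[5] flags=1000 CS?F → skip
[6] flags=0011 → (cmp)
[7] flags=0011 LE?T → r3=0xcf
[8] flags=0011 EQ?F → skip

VAL = 0xcf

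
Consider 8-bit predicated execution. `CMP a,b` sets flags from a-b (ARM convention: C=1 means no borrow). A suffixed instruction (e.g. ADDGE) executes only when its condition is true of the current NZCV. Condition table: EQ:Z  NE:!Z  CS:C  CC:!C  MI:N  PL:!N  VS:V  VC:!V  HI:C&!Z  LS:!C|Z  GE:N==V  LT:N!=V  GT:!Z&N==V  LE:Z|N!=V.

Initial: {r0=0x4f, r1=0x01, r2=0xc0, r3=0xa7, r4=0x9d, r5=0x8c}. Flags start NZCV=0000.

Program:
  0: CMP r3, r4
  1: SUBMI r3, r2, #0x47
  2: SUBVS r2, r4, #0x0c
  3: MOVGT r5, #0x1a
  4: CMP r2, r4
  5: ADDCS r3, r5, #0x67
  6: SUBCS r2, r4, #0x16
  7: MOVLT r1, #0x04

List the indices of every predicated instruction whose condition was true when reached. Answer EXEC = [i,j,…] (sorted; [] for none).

[0] flags=0010 → (cmp)
[1] flags=0010 MI?F → skip
[2] flags=0010 VS?F → skip
[3] flags=0010 GT?T → r5=0x1a
[4] flags=0010 → (cmp)
[5] flags=0010 CS?T → r3=0x81
[6] flags=0010 CS?T → r2=0x87
[7] flags=0010 LT?F → skip

EXEC = [3,5,6]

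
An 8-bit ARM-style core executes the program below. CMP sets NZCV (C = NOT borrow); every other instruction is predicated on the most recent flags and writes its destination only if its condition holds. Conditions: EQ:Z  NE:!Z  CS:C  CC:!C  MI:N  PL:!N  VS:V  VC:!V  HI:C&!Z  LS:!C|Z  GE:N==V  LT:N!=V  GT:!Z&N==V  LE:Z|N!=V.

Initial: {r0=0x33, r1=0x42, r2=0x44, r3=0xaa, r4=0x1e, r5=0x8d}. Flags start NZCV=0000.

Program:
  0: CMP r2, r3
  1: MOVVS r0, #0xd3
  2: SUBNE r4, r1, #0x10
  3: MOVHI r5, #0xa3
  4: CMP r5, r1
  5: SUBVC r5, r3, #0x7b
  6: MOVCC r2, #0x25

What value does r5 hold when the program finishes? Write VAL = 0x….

VAL = 0x8d

0: ✓ CMP  NZCV=1001
1: ✓ MOVVS  r0←0xd3
2: ✓ SUBNE  r4←0x32
3: · MOVHI
4: ✓ CMP  NZCV=0011
5: · SUBVC
6: · MOVCC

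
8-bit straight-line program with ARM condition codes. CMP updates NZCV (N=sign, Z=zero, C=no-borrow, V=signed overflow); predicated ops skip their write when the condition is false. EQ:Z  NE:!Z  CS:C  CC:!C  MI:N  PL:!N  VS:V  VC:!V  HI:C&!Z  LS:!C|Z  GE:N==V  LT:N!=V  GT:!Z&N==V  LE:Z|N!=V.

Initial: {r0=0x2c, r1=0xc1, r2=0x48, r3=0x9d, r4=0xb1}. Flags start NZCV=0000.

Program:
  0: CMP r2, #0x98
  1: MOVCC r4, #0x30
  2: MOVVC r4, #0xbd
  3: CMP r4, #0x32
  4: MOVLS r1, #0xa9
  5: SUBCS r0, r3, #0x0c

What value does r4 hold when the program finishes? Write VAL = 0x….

VAL = 0x30

0: ✓ CMP  NZCV=1001
1: ✓ MOVCC  r4←0x30
2: · MOVVC
3: ✓ CMP  NZCV=1000
4: ✓ MOVLS  r1←0xa9
5: · SUBCS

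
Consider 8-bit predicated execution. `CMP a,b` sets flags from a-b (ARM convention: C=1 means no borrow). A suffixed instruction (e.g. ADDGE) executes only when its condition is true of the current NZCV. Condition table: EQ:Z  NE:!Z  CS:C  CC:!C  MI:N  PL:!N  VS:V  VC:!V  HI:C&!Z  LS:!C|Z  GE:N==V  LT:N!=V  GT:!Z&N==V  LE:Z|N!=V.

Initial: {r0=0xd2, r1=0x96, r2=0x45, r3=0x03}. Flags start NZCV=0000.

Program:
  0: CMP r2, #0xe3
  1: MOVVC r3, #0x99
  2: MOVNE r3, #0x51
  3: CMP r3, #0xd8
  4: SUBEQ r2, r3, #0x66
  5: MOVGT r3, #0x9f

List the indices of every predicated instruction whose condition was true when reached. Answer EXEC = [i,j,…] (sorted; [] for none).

[0] flags=0000 → (cmp)
[1] flags=0000 VC?T → r3=0x99
[2] flags=0000 NE?T → r3=0x51
[3] flags=0000 → (cmp)
[4] flags=0000 EQ?F → skip
[5] flags=0000 GT?T → r3=0x9f

EXEC = [1,2,5]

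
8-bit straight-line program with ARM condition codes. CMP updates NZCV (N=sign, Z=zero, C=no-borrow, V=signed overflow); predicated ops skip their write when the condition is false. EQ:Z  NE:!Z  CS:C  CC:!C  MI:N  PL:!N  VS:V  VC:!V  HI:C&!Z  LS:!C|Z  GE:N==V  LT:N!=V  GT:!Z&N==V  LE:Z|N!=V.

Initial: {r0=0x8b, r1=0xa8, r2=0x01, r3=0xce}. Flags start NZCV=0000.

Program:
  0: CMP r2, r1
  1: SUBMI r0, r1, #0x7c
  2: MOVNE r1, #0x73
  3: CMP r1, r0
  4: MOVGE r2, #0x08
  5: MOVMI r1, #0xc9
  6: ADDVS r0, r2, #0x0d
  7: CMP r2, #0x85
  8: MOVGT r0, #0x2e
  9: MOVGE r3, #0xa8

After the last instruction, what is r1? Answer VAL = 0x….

VAL = 0xc9

0: ✓ CMP  NZCV=0000
1: · SUBMI
2: ✓ MOVNE  r1←0x73
3: ✓ CMP  NZCV=1001
4: ✓ MOVGE  r2←0x08
5: ✓ MOVMI  r1←0xc9
6: ✓ ADDVS  r0←0x15
7: ✓ CMP  NZCV=1001
8: ✓ MOVGT  r0←0x2e
9: ✓ MOVGE  r3←0xa8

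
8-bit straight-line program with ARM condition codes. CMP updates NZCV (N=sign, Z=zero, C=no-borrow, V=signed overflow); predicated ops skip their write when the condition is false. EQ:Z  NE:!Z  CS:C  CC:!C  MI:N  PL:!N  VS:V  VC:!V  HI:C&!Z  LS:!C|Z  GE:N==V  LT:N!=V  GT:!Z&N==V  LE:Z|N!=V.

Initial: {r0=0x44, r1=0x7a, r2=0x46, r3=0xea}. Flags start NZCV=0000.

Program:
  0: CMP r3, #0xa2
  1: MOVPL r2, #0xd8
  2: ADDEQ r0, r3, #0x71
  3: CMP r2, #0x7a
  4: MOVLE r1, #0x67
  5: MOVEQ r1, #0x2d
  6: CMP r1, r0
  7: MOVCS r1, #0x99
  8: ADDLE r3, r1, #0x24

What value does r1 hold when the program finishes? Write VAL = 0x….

0: ✓ CMP  NZCV=0010
1: ✓ MOVPL  r2←0xd8
2: · ADDEQ
3: ✓ CMP  NZCV=0011
4: ✓ MOVLE  r1←0x67
5: · MOVEQ
6: ✓ CMP  NZCV=0010
7: ✓ MOVCS  r1←0x99
8: · ADDLE

VAL = 0x99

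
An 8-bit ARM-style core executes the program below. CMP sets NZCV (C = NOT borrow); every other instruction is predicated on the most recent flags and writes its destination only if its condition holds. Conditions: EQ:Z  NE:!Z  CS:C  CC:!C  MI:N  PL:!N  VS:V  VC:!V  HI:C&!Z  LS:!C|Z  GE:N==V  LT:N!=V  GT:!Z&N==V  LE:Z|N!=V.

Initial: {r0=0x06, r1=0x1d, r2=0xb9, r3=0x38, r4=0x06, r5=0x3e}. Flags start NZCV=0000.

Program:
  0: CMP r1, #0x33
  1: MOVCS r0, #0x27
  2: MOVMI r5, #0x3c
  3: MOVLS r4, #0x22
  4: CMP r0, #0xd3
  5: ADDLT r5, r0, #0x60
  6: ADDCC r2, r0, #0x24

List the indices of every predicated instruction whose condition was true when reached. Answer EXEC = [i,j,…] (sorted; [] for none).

EXEC = [2,3,6]

0: ✓ CMP  NZCV=1000
1: · MOVCS
2: ✓ MOVMI  r5←0x3c
3: ✓ MOVLS  r4←0x22
4: ✓ CMP  NZCV=0000
5: · ADDLT
6: ✓ ADDCC  r2←0x2a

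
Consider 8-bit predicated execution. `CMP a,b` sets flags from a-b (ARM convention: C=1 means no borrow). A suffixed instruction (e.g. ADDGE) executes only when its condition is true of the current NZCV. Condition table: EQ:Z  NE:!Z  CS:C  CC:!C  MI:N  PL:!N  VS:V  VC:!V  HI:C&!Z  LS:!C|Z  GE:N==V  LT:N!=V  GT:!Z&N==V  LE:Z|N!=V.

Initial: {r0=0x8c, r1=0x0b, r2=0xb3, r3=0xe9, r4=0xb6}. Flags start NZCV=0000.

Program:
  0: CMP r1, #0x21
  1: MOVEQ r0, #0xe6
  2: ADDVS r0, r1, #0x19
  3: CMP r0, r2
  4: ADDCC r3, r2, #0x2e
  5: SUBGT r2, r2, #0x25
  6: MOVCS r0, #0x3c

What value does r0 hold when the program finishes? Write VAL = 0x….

VAL = 0x8c

[0] flags=1000 → (cmp)
[1] flags=1000 EQ?F → skip
[2] flags=1000 VS?F → skip
[3] flags=1000 → (cmp)
[4] flags=1000 CC?T → r3=0xe1
[5] flags=1000 GT?F → skip
[6] flags=1000 CS?F → skip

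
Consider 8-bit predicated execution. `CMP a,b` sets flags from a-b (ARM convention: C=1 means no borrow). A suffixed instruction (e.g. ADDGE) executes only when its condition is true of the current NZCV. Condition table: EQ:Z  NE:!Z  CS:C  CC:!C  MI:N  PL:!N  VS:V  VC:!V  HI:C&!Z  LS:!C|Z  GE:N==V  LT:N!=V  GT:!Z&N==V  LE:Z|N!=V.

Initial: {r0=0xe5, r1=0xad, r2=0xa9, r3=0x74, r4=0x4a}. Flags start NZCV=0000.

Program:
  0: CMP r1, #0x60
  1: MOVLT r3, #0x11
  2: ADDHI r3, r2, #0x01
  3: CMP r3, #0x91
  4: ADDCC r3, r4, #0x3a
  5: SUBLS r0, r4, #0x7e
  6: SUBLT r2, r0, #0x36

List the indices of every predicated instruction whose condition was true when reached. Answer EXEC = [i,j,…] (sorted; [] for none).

[0] flags=0011 → (cmp)
[1] flags=0011 LT?T → r3=0x11
[2] flags=0011 HI?T → r3=0xaa
[3] flags=0010 → (cmp)
[4] flags=0010 CC?F → skip
[5] flags=0010 LS?F → skip
[6] flags=0010 LT?F → skip

EXEC = [1,2]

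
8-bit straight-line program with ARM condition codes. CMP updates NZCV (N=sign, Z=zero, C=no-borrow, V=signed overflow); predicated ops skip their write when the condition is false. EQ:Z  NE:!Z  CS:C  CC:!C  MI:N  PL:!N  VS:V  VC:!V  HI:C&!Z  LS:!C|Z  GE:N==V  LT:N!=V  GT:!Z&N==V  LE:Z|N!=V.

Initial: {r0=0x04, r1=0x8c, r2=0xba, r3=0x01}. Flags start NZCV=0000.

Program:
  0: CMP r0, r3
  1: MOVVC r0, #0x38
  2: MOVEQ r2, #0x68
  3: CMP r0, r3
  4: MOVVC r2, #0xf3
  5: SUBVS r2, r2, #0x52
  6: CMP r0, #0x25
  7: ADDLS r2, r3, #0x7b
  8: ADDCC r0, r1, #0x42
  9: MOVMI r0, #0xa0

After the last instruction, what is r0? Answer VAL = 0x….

VAL = 0x38

0: ✓ CMP  NZCV=0010
1: ✓ MOVVC  r0←0x38
2: · MOVEQ
3: ✓ CMP  NZCV=0010
4: ✓ MOVVC  r2←0xf3
5: · SUBVS
6: ✓ CMP  NZCV=0010
7: · ADDLS
8: · ADDCC
9: · MOVMI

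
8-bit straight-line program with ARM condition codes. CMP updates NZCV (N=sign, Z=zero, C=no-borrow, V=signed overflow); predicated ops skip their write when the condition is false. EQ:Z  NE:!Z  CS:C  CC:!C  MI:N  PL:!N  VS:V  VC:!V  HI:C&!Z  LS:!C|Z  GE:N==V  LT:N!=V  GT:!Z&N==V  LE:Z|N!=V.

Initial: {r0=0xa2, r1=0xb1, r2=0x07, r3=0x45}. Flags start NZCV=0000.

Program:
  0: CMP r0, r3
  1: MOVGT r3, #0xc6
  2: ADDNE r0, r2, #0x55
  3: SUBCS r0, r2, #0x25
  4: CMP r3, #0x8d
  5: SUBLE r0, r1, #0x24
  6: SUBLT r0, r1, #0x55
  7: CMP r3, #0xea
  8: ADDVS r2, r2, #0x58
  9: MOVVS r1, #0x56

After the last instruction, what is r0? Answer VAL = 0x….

[0] flags=0011 → (cmp)
[1] flags=0011 GT?F → skip
[2] flags=0011 NE?T → r0=0x5c
[3] flags=0011 CS?T → r0=0xe2
[4] flags=1001 → (cmp)
[5] flags=1001 LE?F → skip
[6] flags=1001 LT?F → skip
[7] flags=0000 → (cmp)
[8] flags=0000 VS?F → skip
[9] flags=0000 VS?F → skip

VAL = 0xe2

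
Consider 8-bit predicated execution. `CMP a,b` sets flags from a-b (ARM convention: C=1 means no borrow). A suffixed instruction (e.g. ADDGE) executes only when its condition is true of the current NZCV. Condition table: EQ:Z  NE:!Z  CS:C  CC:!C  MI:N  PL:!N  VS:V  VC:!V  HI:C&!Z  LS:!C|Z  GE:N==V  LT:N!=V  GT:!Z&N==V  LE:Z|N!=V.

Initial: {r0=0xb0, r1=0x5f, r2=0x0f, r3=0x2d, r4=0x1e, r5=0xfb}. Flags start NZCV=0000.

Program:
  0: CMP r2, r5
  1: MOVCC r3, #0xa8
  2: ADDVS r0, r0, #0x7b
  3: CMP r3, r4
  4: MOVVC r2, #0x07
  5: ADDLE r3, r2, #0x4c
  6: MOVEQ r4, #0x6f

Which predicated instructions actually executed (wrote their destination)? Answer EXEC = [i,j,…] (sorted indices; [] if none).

0: ✓ CMP  NZCV=0000
1: ✓ MOVCC  r3←0xa8
2: · ADDVS
3: ✓ CMP  NZCV=1010
4: ✓ MOVVC  r2←0x07
5: ✓ ADDLE  r3←0x53
6: · MOVEQ

EXEC = [1,4,5]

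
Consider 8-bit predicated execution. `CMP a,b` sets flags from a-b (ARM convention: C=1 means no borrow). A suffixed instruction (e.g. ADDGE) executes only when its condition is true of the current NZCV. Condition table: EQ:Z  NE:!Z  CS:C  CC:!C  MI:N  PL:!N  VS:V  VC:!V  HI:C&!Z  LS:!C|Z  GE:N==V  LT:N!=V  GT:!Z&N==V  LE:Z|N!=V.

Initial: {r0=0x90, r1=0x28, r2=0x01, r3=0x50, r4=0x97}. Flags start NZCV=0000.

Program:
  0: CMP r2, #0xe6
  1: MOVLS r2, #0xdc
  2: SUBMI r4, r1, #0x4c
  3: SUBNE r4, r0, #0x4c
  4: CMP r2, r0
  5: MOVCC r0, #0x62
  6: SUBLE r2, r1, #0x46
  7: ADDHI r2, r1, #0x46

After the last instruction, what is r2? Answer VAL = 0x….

0: ✓ CMP  NZCV=0000
1: ✓ MOVLS  r2←0xdc
2: · SUBMI
3: ✓ SUBNE  r4←0x44
4: ✓ CMP  NZCV=0010
5: · MOVCC
6: · SUBLE
7: ✓ ADDHI  r2←0x6e

VAL = 0x6e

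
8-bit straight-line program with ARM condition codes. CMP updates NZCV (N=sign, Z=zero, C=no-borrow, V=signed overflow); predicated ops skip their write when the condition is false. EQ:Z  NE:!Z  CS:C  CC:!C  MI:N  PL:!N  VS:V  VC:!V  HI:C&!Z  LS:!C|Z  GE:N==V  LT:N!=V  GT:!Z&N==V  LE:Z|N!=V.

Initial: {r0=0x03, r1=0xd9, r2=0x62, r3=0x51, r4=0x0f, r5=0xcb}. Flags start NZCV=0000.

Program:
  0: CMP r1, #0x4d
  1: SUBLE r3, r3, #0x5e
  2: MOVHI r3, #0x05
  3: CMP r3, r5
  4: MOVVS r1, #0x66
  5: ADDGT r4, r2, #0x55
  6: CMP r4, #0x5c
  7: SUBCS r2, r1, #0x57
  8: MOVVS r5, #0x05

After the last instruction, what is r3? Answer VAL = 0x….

[0] flags=1010 → (cmp)
[1] flags=1010 LE?T → r3=0xf3
[2] flags=1010 HI?T → r3=0x05
[3] flags=0000 → (cmp)
[4] flags=0000 VS?F → skip
[5] flags=0000 GT?T → r4=0xb7
[6] flags=0011 → (cmp)
[7] flags=0011 CS?T → r2=0x82
[8] flags=0011 VS?T → r5=0x05

VAL = 0x05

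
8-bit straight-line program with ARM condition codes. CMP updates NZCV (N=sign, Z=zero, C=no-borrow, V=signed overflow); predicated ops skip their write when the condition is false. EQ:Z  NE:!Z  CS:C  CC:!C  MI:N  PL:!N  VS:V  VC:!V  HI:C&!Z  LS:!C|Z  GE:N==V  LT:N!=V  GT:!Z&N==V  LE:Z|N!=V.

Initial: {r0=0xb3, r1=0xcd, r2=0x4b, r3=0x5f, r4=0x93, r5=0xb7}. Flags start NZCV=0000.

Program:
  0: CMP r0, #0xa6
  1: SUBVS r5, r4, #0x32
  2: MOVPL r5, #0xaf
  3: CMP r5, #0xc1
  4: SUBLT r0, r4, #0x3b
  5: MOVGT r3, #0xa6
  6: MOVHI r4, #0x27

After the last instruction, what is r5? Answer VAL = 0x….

[0] flags=0010 → (cmp)
[1] flags=0010 VS?F → skip
[2] flags=0010 PL?T → r5=0xaf
[3] flags=1000 → (cmp)
[4] flags=1000 LT?T → r0=0x58
[5] flags=1000 GT?F → skip
[6] flags=1000 HI?F → skip

VAL = 0xaf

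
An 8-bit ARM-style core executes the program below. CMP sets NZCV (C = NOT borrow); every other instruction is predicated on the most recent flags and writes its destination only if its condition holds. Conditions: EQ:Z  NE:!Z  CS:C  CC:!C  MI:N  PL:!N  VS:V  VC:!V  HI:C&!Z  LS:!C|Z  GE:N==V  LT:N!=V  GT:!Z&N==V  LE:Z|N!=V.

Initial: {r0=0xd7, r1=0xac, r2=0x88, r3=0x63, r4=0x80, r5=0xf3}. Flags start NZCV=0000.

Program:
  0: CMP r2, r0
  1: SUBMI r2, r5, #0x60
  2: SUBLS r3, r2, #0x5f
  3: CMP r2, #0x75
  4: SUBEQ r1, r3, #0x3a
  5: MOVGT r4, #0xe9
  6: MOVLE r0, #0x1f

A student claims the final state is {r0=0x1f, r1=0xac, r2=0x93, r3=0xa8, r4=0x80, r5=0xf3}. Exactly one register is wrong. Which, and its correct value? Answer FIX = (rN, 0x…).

FIX = (r3, 0x34)

[0] flags=1000 → (cmp)
[1] flags=1000 MI?T → r2=0x93
[2] flags=1000 LS?T → r3=0x34
[3] flags=0011 → (cmp)
[4] flags=0011 EQ?F → skip
[5] flags=0011 GT?F → skip
[6] flags=0011 LE?T → r0=0x1f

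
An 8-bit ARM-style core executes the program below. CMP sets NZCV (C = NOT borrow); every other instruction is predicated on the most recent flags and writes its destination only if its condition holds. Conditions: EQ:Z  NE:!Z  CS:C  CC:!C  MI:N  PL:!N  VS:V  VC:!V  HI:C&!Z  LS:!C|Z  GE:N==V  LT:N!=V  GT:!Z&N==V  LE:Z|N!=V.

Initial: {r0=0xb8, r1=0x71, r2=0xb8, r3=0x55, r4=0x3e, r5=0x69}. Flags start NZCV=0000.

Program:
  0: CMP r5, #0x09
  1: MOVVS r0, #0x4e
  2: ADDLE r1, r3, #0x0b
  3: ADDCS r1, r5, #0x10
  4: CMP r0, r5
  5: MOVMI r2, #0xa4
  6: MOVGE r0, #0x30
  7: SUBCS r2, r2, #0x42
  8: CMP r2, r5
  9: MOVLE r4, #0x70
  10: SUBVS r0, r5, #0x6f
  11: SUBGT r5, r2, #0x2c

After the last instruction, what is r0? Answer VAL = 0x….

VAL = 0xb8

0: ✓ CMP  NZCV=0010
1: · MOVVS
2: · ADDLE
3: ✓ ADDCS  r1←0x79
4: ✓ CMP  NZCV=0011
5: · MOVMI
6: · MOVGE
7: ✓ SUBCS  r2←0x76
8: ✓ CMP  NZCV=0010
9: · MOVLE
10: · SUBVS
11: ✓ SUBGT  r5←0x4a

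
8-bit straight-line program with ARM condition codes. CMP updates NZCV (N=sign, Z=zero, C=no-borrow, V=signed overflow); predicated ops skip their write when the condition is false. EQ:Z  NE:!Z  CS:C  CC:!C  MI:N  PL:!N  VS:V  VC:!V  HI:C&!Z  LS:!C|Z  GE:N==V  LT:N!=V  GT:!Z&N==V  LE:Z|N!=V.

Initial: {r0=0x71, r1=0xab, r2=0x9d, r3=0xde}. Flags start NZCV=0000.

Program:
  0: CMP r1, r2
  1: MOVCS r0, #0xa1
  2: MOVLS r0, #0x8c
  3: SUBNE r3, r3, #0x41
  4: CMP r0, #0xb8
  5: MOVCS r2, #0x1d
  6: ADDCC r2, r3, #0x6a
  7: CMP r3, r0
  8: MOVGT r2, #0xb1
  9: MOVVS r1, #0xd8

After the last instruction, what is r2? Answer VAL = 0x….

VAL = 0x07

[0] flags=0010 → (cmp)
[1] flags=0010 CS?T → r0=0xa1
[2] flags=0010 LS?F → skip
[3] flags=0010 NE?T → r3=0x9d
[4] flags=1000 → (cmp)
[5] flags=1000 CS?F → skip
[6] flags=1000 CC?T → r2=0x07
[7] flags=1000 → (cmp)
[8] flags=1000 GT?F → skip
[9] flags=1000 VS?F → skip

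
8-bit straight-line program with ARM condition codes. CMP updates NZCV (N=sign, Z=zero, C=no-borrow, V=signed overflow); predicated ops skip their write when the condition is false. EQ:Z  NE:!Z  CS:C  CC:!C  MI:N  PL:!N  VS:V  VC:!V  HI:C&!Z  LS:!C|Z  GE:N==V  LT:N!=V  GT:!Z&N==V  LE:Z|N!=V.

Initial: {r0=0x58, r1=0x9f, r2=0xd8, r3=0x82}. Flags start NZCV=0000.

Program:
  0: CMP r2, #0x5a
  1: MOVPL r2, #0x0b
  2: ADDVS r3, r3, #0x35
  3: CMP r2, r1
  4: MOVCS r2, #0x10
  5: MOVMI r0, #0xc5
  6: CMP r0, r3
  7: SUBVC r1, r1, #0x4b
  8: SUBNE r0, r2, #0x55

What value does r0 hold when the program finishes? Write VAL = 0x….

VAL = 0xb6

[0] flags=0011 → (cmp)
[1] flags=0011 PL?T → r2=0x0b
[2] flags=0011 VS?T → r3=0xb7
[3] flags=0000 → (cmp)
[4] flags=0000 CS?F → skip
[5] flags=0000 MI?F → skip
[6] flags=1001 → (cmp)
[7] flags=1001 VC?F → skip
[8] flags=1001 NE?T → r0=0xb6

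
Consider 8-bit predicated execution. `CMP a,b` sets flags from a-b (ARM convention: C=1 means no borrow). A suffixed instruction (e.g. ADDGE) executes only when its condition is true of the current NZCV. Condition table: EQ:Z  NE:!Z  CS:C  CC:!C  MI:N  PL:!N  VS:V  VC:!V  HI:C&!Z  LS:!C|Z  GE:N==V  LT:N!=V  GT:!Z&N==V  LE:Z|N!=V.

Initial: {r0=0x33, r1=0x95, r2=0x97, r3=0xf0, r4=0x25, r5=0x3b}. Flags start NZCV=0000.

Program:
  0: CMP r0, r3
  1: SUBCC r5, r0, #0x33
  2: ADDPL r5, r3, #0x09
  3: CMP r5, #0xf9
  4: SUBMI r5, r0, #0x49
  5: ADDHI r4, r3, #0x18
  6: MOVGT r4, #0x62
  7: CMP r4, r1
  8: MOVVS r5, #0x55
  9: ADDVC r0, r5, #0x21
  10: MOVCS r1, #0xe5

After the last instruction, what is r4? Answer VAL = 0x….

[0] flags=0000 → (cmp)
[1] flags=0000 CC?T → r5=0x00
[2] flags=0000 PL?T → r5=0xf9
[3] flags=0110 → (cmp)
[4] flags=0110 MI?F → skip
[5] flags=0110 HI?F → skip
[6] flags=0110 GT?F → skip
[7] flags=1001 → (cmp)
[8] flags=1001 VS?T → r5=0x55
[9] flags=1001 VC?F → skip
[10] flags=1001 CS?F → skip

VAL = 0x25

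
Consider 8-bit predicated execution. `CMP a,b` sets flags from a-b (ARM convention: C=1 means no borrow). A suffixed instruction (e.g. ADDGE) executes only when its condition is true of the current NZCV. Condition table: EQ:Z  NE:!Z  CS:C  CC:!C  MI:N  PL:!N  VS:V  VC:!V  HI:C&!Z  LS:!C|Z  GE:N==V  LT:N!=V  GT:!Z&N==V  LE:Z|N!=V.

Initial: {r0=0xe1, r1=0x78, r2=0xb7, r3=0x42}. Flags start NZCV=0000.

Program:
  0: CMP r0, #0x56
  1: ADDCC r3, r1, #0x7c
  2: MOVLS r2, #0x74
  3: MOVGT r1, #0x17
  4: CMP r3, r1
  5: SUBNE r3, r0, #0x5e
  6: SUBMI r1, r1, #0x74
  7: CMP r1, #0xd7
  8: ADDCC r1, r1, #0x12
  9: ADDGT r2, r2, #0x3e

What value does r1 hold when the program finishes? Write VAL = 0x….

[0] flags=1010 → (cmp)
[1] flags=1010 CC?F → skip
[2] flags=1010 LS?F → skip
[3] flags=1010 GT?F → skip
[4] flags=1000 → (cmp)
[5] flags=1000 NE?T → r3=0x83
[6] flags=1000 MI?T → r1=0x04
[7] flags=0000 → (cmp)
[8] flags=0000 CC?T → r1=0x16
[9] flags=0000 GT?T → r2=0xf5

VAL = 0x16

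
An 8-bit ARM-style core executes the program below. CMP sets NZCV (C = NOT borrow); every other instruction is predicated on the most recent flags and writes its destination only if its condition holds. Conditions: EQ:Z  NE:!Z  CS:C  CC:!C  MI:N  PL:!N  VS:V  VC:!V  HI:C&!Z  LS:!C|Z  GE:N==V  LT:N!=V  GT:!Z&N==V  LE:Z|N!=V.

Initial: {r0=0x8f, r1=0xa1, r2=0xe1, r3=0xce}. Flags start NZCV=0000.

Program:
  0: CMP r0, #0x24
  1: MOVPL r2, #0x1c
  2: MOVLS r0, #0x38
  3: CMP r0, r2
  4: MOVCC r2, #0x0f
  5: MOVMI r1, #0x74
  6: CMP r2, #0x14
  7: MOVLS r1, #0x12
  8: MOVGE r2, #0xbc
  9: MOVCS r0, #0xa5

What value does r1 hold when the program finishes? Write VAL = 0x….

VAL = 0xa1

0: ✓ CMP  NZCV=0011
1: ✓ MOVPL  r2←0x1c
2: · MOVLS
3: ✓ CMP  NZCV=0011
4: · MOVCC
5: · MOVMI
6: ✓ CMP  NZCV=0010
7: · MOVLS
8: ✓ MOVGE  r2←0xbc
9: ✓ MOVCS  r0←0xa5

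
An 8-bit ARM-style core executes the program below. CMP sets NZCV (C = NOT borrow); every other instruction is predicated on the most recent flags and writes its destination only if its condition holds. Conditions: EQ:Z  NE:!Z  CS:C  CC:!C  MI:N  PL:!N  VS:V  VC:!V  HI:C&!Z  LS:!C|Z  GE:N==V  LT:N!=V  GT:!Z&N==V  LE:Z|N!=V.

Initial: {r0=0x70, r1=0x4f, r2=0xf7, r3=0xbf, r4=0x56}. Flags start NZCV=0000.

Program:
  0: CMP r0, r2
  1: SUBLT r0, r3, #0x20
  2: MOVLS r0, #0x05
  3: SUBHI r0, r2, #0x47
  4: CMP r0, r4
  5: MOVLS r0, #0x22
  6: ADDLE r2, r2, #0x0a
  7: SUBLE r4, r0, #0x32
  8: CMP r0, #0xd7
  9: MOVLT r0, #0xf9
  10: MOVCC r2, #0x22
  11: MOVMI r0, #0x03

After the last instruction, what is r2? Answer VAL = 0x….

VAL = 0x22

[0] flags=0000 → (cmp)
[1] flags=0000 LT?F → skip
[2] flags=0000 LS?T → r0=0x05
[3] flags=0000 HI?F → skip
[4] flags=1000 → (cmp)
[5] flags=1000 LS?T → r0=0x22
[6] flags=1000 LE?T → r2=0x01
[7] flags=1000 LE?T → r4=0xf0
[8] flags=0000 → (cmp)
[9] flags=0000 LT?F → skip
[10] flags=0000 CC?T → r2=0x22
[11] flags=0000 MI?F → skip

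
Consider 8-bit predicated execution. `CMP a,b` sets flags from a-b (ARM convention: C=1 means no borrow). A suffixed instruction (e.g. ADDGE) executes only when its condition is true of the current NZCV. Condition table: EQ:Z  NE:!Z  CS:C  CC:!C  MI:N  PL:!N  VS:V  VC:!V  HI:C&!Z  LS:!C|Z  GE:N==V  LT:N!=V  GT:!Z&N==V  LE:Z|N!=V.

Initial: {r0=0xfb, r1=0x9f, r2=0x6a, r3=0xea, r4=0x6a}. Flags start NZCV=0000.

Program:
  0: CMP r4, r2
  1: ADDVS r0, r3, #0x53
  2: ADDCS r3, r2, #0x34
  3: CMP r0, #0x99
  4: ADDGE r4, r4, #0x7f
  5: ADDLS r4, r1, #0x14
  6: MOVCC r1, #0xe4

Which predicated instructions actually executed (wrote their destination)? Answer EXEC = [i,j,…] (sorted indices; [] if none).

[0] flags=0110 → (cmp)
[1] flags=0110 VS?F → skip
[2] flags=0110 CS?T → r3=0x9e
[3] flags=0010 → (cmp)
[4] flags=0010 GE?T → r4=0xe9
[5] flags=0010 LS?F → skip
[6] flags=0010 CC?F → skip

EXEC = [2,4]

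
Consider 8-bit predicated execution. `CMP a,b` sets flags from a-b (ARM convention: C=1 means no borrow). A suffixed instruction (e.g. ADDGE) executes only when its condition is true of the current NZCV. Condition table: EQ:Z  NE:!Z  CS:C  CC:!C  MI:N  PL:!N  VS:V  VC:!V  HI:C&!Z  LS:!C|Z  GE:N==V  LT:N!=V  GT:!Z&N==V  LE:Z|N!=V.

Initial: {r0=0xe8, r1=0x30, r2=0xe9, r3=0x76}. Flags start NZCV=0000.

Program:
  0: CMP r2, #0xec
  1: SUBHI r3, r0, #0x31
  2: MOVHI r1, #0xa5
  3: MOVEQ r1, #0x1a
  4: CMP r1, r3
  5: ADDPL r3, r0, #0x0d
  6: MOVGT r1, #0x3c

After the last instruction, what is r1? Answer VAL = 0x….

[0] flags=1000 → (cmp)
[1] flags=1000 HI?F → skip
[2] flags=1000 HI?F → skip
[3] flags=1000 EQ?F → skip
[4] flags=1000 → (cmp)
[5] flags=1000 PL?F → skip
[6] flags=1000 GT?F → skip

VAL = 0x30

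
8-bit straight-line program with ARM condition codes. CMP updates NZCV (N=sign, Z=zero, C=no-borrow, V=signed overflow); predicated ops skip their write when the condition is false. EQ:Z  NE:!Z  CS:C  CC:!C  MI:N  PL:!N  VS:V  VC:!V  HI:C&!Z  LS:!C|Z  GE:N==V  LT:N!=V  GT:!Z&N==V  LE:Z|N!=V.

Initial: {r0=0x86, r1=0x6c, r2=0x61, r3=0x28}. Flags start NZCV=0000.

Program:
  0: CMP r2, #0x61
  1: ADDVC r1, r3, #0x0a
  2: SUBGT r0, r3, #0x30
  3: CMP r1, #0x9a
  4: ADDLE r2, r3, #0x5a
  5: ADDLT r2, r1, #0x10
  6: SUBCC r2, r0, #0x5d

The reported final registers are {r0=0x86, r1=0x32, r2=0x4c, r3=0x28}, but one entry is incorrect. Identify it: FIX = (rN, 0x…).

FIX = (r2, 0x29)

[0] flags=0110 → (cmp)
[1] flags=0110 VC?T → r1=0x32
[2] flags=0110 GT?F → skip
[3] flags=1001 → (cmp)
[4] flags=1001 LE?F → skip
[5] flags=1001 LT?F → skip
[6] flags=1001 CC?T → r2=0x29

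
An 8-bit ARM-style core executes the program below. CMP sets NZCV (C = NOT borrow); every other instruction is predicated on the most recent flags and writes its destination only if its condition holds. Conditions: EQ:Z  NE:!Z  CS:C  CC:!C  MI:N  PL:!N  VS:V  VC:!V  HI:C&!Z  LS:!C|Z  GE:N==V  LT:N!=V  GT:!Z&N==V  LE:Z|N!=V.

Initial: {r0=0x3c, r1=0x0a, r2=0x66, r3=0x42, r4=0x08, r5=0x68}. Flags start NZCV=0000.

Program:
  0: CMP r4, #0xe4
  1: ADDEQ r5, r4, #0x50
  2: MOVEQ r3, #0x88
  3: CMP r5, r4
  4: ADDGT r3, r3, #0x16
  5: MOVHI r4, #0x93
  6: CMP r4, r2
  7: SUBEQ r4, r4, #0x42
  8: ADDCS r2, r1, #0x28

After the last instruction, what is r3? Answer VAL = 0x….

[0] flags=0000 → (cmp)
[1] flags=0000 EQ?F → skip
[2] flags=0000 EQ?F → skip
[3] flags=0010 → (cmp)
[4] flags=0010 GT?T → r3=0x58
[5] flags=0010 HI?T → r4=0x93
[6] flags=0011 → (cmp)
[7] flags=0011 EQ?F → skip
[8] flags=0011 CS?T → r2=0x32

VAL = 0x58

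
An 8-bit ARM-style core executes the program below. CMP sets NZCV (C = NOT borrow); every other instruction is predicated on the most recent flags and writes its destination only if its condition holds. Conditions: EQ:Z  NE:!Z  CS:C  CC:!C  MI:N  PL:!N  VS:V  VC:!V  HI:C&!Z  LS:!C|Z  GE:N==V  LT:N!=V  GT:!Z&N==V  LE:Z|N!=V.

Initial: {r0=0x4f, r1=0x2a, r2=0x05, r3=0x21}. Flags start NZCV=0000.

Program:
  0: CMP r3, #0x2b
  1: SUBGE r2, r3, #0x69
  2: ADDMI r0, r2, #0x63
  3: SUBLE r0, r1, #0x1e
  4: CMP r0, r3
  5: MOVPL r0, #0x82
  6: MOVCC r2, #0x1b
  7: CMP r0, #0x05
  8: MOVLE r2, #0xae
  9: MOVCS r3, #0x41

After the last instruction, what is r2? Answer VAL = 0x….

VAL = 0x1b

0: ✓ CMP  NZCV=1000
1: · SUBGE
2: ✓ ADDMI  r0←0x68
3: ✓ SUBLE  r0←0x0c
4: ✓ CMP  NZCV=1000
5: · MOVPL
6: ✓ MOVCC  r2←0x1b
7: ✓ CMP  NZCV=0010
8: · MOVLE
9: ✓ MOVCS  r3←0x41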